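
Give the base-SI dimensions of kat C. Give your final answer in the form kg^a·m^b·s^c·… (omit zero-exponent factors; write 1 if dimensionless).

kat = s⁻¹·mol.
C = s·A.
Combining: kat·C = (s⁻¹·mol) · (s·A) = A·mol.

A·mol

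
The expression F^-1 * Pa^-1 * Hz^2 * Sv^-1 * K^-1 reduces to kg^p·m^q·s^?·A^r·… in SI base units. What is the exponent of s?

-2

F = kg⁻¹·m⁻²·s⁴·A².
So F⁻¹ = kg·m²·s⁻⁴·A⁻².
Pa = kg·m⁻¹·s⁻².
So Pa⁻¹ = kg⁻¹·m·s².
Hz = s⁻¹.
So Hz² = s⁻².
Sv = m²·s⁻².
So Sv⁻¹ = m⁻²·s².
Combining: F⁻¹·Pa⁻¹·Hz²·Sv⁻¹·K⁻¹ = (kg·m²·s⁻⁴·A⁻²) · (kg⁻¹·m·s²) · s⁻² · (m⁻²·s²) · K⁻¹ = m·s⁻²·A⁻²·K⁻¹.
The exponent of s is -2.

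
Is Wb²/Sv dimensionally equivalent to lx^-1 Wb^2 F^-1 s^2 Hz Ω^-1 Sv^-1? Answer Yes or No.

No

Left side:
  Sv = m²·s⁻².
  So Sv⁻¹ = m⁻²·s².
  Wb = kg·m²·s⁻²·A⁻¹.
  So Wb² = kg²·m⁴·s⁻⁴·A⁻².
  Combining: Sv⁻¹·Wb² = (m⁻²·s²) · (kg²·m⁴·s⁻⁴·A⁻²) = kg²·m²·s⁻²·A⁻².
Right side:
  lx = lm/m² (illuminance = luminous flux per area),
      = m⁻²·cd.
  So lx⁻¹ = m²·cd⁻¹.
  Wb = V·s (flux: a volt is a weber per second),
      = kg·m²·s⁻²·A⁻¹.
  So Wb² = kg²·m⁴·s⁻⁴·A⁻².
  F = C/V (capacitance = charge per voltage),
      = A·s/(kg·m²·s⁻³·A⁻¹) (substituting C and V),
      = kg⁻¹·m⁻²·s⁴·A².
  So F⁻¹ = kg·m²·s⁻⁴·A⁻².
  Hz = 1/s = s⁻¹ (frequency is cycles per second).
  Ω = V/A (resistance = voltage per current),
      = kg·m²·s⁻³·A⁻².
  So Ω⁻¹ = kg⁻¹·m⁻²·s³·A².
  Sv = J/kg (equivalent dose = energy per mass),
      = m²·s⁻².
  So Sv⁻¹ = m⁻²·s².
  Combining: lx⁻¹·Wb²·F⁻¹·s²·Hz·Ω⁻¹·Sv⁻¹ = (m²·cd⁻¹) · (kg²·m⁴·s⁻⁴·A⁻²) · (kg·m²·s⁻⁴·A⁻²) · s² · s⁻¹ · (kg⁻¹·m⁻²·s³·A²) · (m⁻²·s²) = kg²·m⁴·s⁻²·A⁻²·cd⁻¹.
Left is kg²·m²·s⁻²·A⁻²; right is kg²·m⁴·s⁻²·A⁻²·cd⁻¹ — different.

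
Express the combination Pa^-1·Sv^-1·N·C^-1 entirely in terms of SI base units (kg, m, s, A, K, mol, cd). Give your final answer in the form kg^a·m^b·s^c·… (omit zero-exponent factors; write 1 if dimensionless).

Pa = N/m² (pressure = force per area),
    = kg·m⁻¹·s⁻².
So Pa⁻¹ = kg⁻¹·m·s².
Sv = J/kg (equivalent dose = energy per mass),
    = m²·s⁻².
So Sv⁻¹ = m⁻²·s².
N = kg·m/s² = kg·m·s⁻² (force = mass × acceleration).
C = A·s = s·A (charge = current × time).
So C⁻¹ = s⁻¹·A⁻¹.
Combining: Pa⁻¹·Sv⁻¹·N·C⁻¹ = (kg⁻¹·m·s²) · (m⁻²·s²) · (kg·m·s⁻²) · (s⁻¹·A⁻¹) = s·A⁻¹.

s·A⁻¹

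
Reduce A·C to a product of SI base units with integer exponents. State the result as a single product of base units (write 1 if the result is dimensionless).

C = A·s = s·A (charge = current × time).
Combining: A·C = A · (s·A) = s·A².

s·A²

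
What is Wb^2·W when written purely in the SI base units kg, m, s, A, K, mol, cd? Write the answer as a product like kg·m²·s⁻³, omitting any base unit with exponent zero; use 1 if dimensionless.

kg³·m⁶·s⁻⁷·A⁻²

Wb = kg·m²·s⁻²·A⁻¹.
So Wb² = kg²·m⁴·s⁻⁴·A⁻².
W = kg·m²·s⁻³.
Combining: Wb²·W = (kg²·m⁴·s⁻⁴·A⁻²) · (kg·m²·s⁻³) = kg³·m⁶·s⁻⁷·A⁻².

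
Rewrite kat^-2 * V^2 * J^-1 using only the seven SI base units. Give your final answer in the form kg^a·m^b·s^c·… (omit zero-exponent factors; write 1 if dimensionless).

kg·m²·s⁻²·A⁻²·mol⁻²

kat = s⁻¹·mol.
So kat⁻² = s²·mol⁻².
V = kg·m²·s⁻³·A⁻¹.
So V² = kg²·m⁴·s⁻⁶·A⁻².
J = kg·m²·s⁻².
So J⁻¹ = kg⁻¹·m⁻²·s².
Combining: kat⁻²·V²·J⁻¹ = (s²·mol⁻²) · (kg²·m⁴·s⁻⁶·A⁻²) · (kg⁻¹·m⁻²·s²) = kg·m²·s⁻²·A⁻²·mol⁻².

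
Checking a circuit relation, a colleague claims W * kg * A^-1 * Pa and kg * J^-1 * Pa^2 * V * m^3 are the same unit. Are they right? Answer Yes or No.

Left side:
  W = J/s (power = energy per time),
      = kg·m²·s⁻³.
  Pa = N/m² (pressure = force per area),
      = kg·m⁻¹·s⁻².
  Combining: W·kg·A⁻¹·Pa = (kg·m²·s⁻³) · kg · A⁻¹ · (kg·m⁻¹·s⁻²) = kg³·m·s⁻⁵·A⁻¹.
Right side:
  J = kg·m²·s⁻².
  So J⁻¹ = kg⁻¹·m⁻²·s².
  Pa = kg·m⁻¹·s⁻².
  So Pa² = kg²·m⁻²·s⁻⁴.
  V = kg·m²·s⁻³·A⁻¹.
  Combining: kg·J⁻¹·Pa²·V·m³ = kg · (kg⁻¹·m⁻²·s²) · (kg²·m⁻²·s⁻⁴) · (kg·m²·s⁻³·A⁻¹) · m³ = kg³·m·s⁻⁵·A⁻¹.
Both reduce to kg³·m·s⁻⁵·A⁻¹.

Yes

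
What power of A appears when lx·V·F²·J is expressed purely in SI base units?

3

lx = m⁻²·cd.
V = kg·m²·s⁻³·A⁻¹.
F = kg⁻¹·m⁻²·s⁴·A².
So F² = kg⁻²·m⁻⁴·s⁸·A⁴.
J = kg·m²·s⁻².
Combining: lx·V·F²·J = (m⁻²·cd) · (kg·m²·s⁻³·A⁻¹) · (kg⁻²·m⁻⁴·s⁸·A⁴) · (kg·m²·s⁻²) = m⁻²·s³·A³·cd.
The exponent of A is 3.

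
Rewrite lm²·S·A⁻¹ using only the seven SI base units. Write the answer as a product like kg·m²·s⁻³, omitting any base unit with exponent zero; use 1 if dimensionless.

lm = cd·sr = cd (luminous flux; sr is dimensionless).
So lm² = cd².
S = 1/Ω (conductance is reciprocal resistance),
    = kg⁻¹·m⁻²·s³·A².
Combining: lm²·S·A⁻¹ = cd² · (kg⁻¹·m⁻²·s³·A²) · A⁻¹ = kg⁻¹·m⁻²·s³·A·cd².

kg⁻¹·m⁻²·s³·A·cd²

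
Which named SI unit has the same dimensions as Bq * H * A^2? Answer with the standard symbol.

Bq = 1/s = s⁻¹ (activity is decays per second).
H = Wb/A (inductance = flux per current),
    = kg·m²·s⁻²·A⁻².
Combining: Bq·H·A² = s⁻¹ · (kg·m²·s⁻²·A⁻²) · A² = kg·m²·s⁻³.
kg·m²·s⁻³ is the base-SI form of the watt.

W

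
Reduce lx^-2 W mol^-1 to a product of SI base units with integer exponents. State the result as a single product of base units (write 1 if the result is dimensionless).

lx = lm/m² (illuminance = luminous flux per area),
    = m⁻²·cd.
So lx⁻² = m⁴·cd⁻².
W = J/s (power = energy per time),
    = kg·m²·s⁻³.
Combining: lx⁻²·W·mol⁻¹ = (m⁴·cd⁻²) · (kg·m²·s⁻³) · mol⁻¹ = kg·m⁶·s⁻³·mol⁻¹·cd⁻².

kg·m⁶·s⁻³·mol⁻¹·cd⁻²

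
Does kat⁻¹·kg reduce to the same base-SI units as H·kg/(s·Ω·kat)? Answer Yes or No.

Yes

Left side:
  kat = s⁻¹·mol.
  So kat⁻¹ = s·mol⁻¹.
  Combining: kat⁻¹·kg = (s·mol⁻¹) · kg = kg·s·mol⁻¹.
Right side:
  Ω = V/A (resistance = voltage per current),
      = kg·m²·s⁻³·A⁻².
  So Ω⁻¹ = kg⁻¹·m⁻²·s³·A².
  H = Wb/A (inductance = flux per current),
      = kg·m²·s⁻²·A⁻².
  kat = mol/s = s⁻¹·mol (catalytic activity).
  So kat⁻¹ = s·mol⁻¹.
  Combining: s⁻¹·Ω⁻¹·H·kat⁻¹·kg = s⁻¹ · (kg⁻¹·m⁻²·s³·A²) · (kg·m²·s⁻²·A⁻²) · (s·mol⁻¹) · kg = kg·s·mol⁻¹.
Both reduce to kg·s·mol⁻¹.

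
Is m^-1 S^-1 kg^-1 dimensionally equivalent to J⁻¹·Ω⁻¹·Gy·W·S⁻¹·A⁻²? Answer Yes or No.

No

Left side:
  S = 1/Ω (conductance is reciprocal resistance),
      = kg⁻¹·m⁻²·s³·A².
  So S⁻¹ = kg·m²·s⁻³·A⁻².
  Combining: m⁻¹·S⁻¹·kg⁻¹ = m⁻¹ · (kg·m²·s⁻³·A⁻²) · kg⁻¹ = m·s⁻³·A⁻².
Right side:
  J = kg·m²·s⁻².
  So J⁻¹ = kg⁻¹·m⁻²·s².
  Ω = kg·m²·s⁻³·A⁻².
  So Ω⁻¹ = kg⁻¹·m⁻²·s³·A².
  Gy = m²·s⁻².
  W = kg·m²·s⁻³.
  S = kg⁻¹·m⁻²·s³·A².
  So S⁻¹ = kg·m²·s⁻³·A⁻².
  Combining: J⁻¹·Ω⁻¹·Gy·W·S⁻¹·A⁻² = (kg⁻¹·m⁻²·s²) · (kg⁻¹·m⁻²·s³·A²) · (m²·s⁻²) · (kg·m²·s⁻³) · (kg·m²·s⁻³·A⁻²) · A⁻² = m²·s⁻³·A⁻².
Left is m·s⁻³·A⁻²; right is m²·s⁻³·A⁻² — different.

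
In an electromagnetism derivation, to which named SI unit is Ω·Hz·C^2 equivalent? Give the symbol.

J

Ω = V/A (resistance = voltage per current),
    = kg·m²·s⁻³·A⁻².
Hz = 1/s = s⁻¹ (frequency is cycles per second).
C = A·s = s·A (charge = current × time).
So C² = s²·A².
Combining: Ω·Hz·C² = (kg·m²·s⁻³·A⁻²) · s⁻¹ · (s²·A²) = kg·m²·s⁻².
kg·m²·s⁻² is the base-SI form of the joule.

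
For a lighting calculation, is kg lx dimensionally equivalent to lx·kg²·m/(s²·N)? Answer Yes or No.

Left side:
  lx = m⁻²·cd.
  Combining: kg·lx = kg · (m⁻²·cd) = kg·m⁻²·cd.
Right side:
  lx = lm/m² (illuminance = luminous flux per area),
      = m⁻²·cd.
  N = kg·m/s² = kg·m·s⁻² (force = mass × acceleration).
  So N⁻¹ = kg⁻¹·m⁻¹·s².
  Combining: s⁻²·lx·kg²·m·N⁻¹ = s⁻² · (m⁻²·cd) · kg² · m · (kg⁻¹·m⁻¹·s²) = kg·m⁻²·cd.
Both reduce to kg·m⁻²·cd.

Yes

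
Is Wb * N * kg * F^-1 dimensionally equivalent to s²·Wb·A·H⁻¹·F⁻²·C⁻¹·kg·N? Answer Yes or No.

No

Left side:
  Wb = kg·m²·s⁻²·A⁻¹.
  N = kg·m·s⁻².
  F = kg⁻¹·m⁻²·s⁴·A².
  So F⁻¹ = kg·m²·s⁻⁴·A⁻².
  Combining: Wb·N·kg·F⁻¹ = (kg·m²·s⁻²·A⁻¹) · (kg·m·s⁻²) · kg · (kg·m²·s⁻⁴·A⁻²) = kg⁴·m⁵·s⁻⁸·A⁻³.
Right side:
  Wb = V·s (flux: a volt is a weber per second),
      = kg·m²·s⁻²·A⁻¹.
  H = Wb/A (inductance = flux per current),
      = kg·m²·s⁻²·A⁻².
  So H⁻¹ = kg⁻¹·m⁻²·s²·A².
  F = C/V (capacitance = charge per voltage),
      = A·s/(kg·m²·s⁻³·A⁻¹) (substituting C and V),
      = kg⁻¹·m⁻²·s⁴·A².
  So F⁻² = kg²·m⁴·s⁻⁸·A⁻⁴.
  C = A·s = s·A (charge = current × time).
  So C⁻¹ = s⁻¹·A⁻¹.
  N = kg·m/s² = kg·m·s⁻² (force = mass × acceleration).
  Combining: s²·Wb·A·H⁻¹·F⁻²·C⁻¹·kg·N = s² · (kg·m²·s⁻²·A⁻¹) · A · (kg⁻¹·m⁻²·s²·A²) · (kg²·m⁴·s⁻⁸·A⁻⁴) · (s⁻¹·A⁻¹) · kg · (kg·m·s⁻²) = kg⁴·m⁵·s⁻⁹·A⁻³.
Left is kg⁴·m⁵·s⁻⁸·A⁻³; right is kg⁴·m⁵·s⁻⁹·A⁻³ — different.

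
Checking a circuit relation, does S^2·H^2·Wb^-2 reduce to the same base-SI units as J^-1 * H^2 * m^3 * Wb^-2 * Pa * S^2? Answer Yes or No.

Left side:
  S = kg⁻¹·m⁻²·s³·A².
  So S² = kg⁻²·m⁻⁴·s⁶·A⁴.
  H = kg·m²·s⁻²·A⁻².
  So H² = kg²·m⁴·s⁻⁴·A⁻⁴.
  Wb = kg·m²·s⁻²·A⁻¹.
  So Wb⁻² = kg⁻²·m⁻⁴·s⁴·A².
  Combining: S²·H²·Wb⁻² = (kg⁻²·m⁻⁴·s⁶·A⁴) · (kg²·m⁴·s⁻⁴·A⁻⁴) · (kg⁻²·m⁻⁴·s⁴·A²) = kg⁻²·m⁻⁴·s⁶·A².
Right side:
  J = N·m (work = force × distance),
      = kg·m²·s⁻².
  So J⁻¹ = kg⁻¹·m⁻²·s².
  H = Wb/A (inductance = flux per current),
      = kg·m²·s⁻²·A⁻².
  So H² = kg²·m⁴·s⁻⁴·A⁻⁴.
  Wb = V·s (flux: a volt is a weber per second),
      = kg·m²·s⁻²·A⁻¹.
  So Wb⁻² = kg⁻²·m⁻⁴·s⁴·A².
  Pa = N/m² (pressure = force per area),
      = kg·m⁻¹·s⁻².
  S = 1/Ω (conductance is reciprocal resistance),
      = kg⁻¹·m⁻²·s³·A².
  So S² = kg⁻²·m⁻⁴·s⁶·A⁴.
  Combining: J⁻¹·H²·m³·Wb⁻²·Pa·S² = (kg⁻¹·m⁻²·s²) · (kg²·m⁴·s⁻⁴·A⁻⁴) · m³ · (kg⁻²·m⁻⁴·s⁴·A²) · (kg·m⁻¹·s⁻²) · (kg⁻²·m⁻⁴·s⁶·A⁴) = kg⁻²·m⁻⁴·s⁶·A².
Both reduce to kg⁻²·m⁻⁴·s⁶·A².

Yes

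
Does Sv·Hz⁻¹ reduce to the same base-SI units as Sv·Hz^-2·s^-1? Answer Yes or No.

Yes

Left side:
  Sv = J/kg (equivalent dose = energy per mass),
      = m²·s⁻².
  Hz = 1/s = s⁻¹ (frequency is cycles per second).
  So Hz⁻¹ = s.
  Combining: Sv·Hz⁻¹ = (m²·s⁻²) · s = m²·s⁻¹.
Right side:
  Sv = m²·s⁻².
  Hz = s⁻¹.
  So Hz⁻² = s².
  Combining: Sv·Hz⁻²·s⁻¹ = (m²·s⁻²) · s² · s⁻¹ = m²·s⁻¹.
Both reduce to m²·s⁻¹.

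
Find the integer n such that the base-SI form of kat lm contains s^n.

kat = mol/s = s⁻¹·mol (catalytic activity).
lm = cd·sr = cd (luminous flux; sr is dimensionless).
Combining: kat·lm = (s⁻¹·mol) · cd = s⁻¹·mol·cd.
The exponent of s is -1.

-1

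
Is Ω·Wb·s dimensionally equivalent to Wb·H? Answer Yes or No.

Left side:
  Ω = V/A (resistance = voltage per current),
      = kg·m²·s⁻³·A⁻².
  Wb = V·s (flux: a volt is a weber per second),
      = kg·m²·s⁻²·A⁻¹.
  Combining: Ω·Wb·s = (kg·m²·s⁻³·A⁻²) · (kg·m²·s⁻²·A⁻¹) · s = kg²·m⁴·s⁻⁴·A⁻³.
Right side:
  Wb = kg·m²·s⁻²·A⁻¹.
  H = kg·m²·s⁻²·A⁻².
  Combining: Wb·H = (kg·m²·s⁻²·A⁻¹) · (kg·m²·s⁻²·A⁻²) = kg²·m⁴·s⁻⁴·A⁻³.
Both reduce to kg²·m⁴·s⁻⁴·A⁻³.

Yes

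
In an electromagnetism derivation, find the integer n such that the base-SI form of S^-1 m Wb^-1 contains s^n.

-1

S = kg⁻¹·m⁻²·s³·A².
So S⁻¹ = kg·m²·s⁻³·A⁻².
Wb = kg·m²·s⁻²·A⁻¹.
So Wb⁻¹ = kg⁻¹·m⁻²·s²·A.
Combining: S⁻¹·m·Wb⁻¹ = (kg·m²·s⁻³·A⁻²) · m · (kg⁻¹·m⁻²·s²·A) = m·s⁻¹·A⁻¹.
The exponent of s is -1.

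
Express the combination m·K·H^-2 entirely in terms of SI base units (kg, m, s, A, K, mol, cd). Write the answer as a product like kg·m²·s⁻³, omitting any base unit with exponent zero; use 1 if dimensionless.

kg⁻²·m⁻³·s⁴·A⁴·K

H = Wb/A (inductance = flux per current),
    = kg·m²·s⁻²·A⁻².
So H⁻² = kg⁻²·m⁻⁴·s⁴·A⁴.
Combining: m·K·H⁻² = m · K · (kg⁻²·m⁻⁴·s⁴·A⁴) = kg⁻²·m⁻³·s⁴·A⁴·K.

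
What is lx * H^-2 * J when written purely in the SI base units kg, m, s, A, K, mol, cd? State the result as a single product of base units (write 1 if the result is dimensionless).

kg⁻¹·m⁻⁴·s²·A⁴·cd

lx = m⁻²·cd.
H = kg·m²·s⁻²·A⁻².
So H⁻² = kg⁻²·m⁻⁴·s⁴·A⁴.
J = kg·m²·s⁻².
Combining: lx·H⁻²·J = (m⁻²·cd) · (kg⁻²·m⁻⁴·s⁴·A⁴) · (kg·m²·s⁻²) = kg⁻¹·m⁻⁴·s²·A⁴·cd.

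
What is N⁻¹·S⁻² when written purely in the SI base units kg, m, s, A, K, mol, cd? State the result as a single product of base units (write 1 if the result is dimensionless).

kg·m³·s⁻⁴·A⁻⁴

N = kg·m/s² = kg·m·s⁻² (force = mass × acceleration).
So N⁻¹ = kg⁻¹·m⁻¹·s².
S = 1/Ω (conductance is reciprocal resistance),
    = kg⁻¹·m⁻²·s³·A².
So S⁻² = kg²·m⁴·s⁻⁶·A⁻⁴.
Combining: N⁻¹·S⁻² = (kg⁻¹·m⁻¹·s²) · (kg²·m⁴·s⁻⁶·A⁻⁴) = kg·m³·s⁻⁴·A⁻⁴.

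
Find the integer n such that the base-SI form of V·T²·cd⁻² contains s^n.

V = W/A (potential = power per current),
    = kg·m²·s⁻³·A⁻¹.
T = Wb/m² (flux density = flux per area),
    = kg·s⁻²·A⁻¹.
So T² = kg²·s⁻⁴·A⁻².
Combining: V·T²·cd⁻² = (kg·m²·s⁻³·A⁻¹) · (kg²·s⁻⁴·A⁻²) · cd⁻² = kg³·m²·s⁻⁷·A⁻³·cd⁻².
The exponent of s is -7.

-7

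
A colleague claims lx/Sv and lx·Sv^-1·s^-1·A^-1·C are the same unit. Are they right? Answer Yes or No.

Yes

Left side:
  lx = lm/m² (illuminance = luminous flux per area),
      = m⁻²·cd.
  Sv = J/kg (equivalent dose = energy per mass),
      = m²·s⁻².
  So Sv⁻¹ = m⁻²·s².
  Combining: lx·Sv⁻¹ = (m⁻²·cd) · (m⁻²·s²) = m⁻⁴·s²·cd.
Right side:
  lx = lm/m² (illuminance = luminous flux per area),
      = m⁻²·cd.
  Sv = J/kg (equivalent dose = energy per mass),
      = m²·s⁻².
  So Sv⁻¹ = m⁻²·s².
  C = A·s = s·A (charge = current × time).
  Combining: lx·Sv⁻¹·s⁻¹·A⁻¹·C = (m⁻²·cd) · (m⁻²·s²) · s⁻¹ · A⁻¹ · (s·A) = m⁻⁴·s²·cd.
Both reduce to m⁻⁴·s²·cd.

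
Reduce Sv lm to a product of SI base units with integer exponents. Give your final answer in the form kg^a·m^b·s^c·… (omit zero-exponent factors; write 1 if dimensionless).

Sv = m²·s⁻².
lm = cd.
Combining: Sv·lm = (m²·s⁻²) · cd = m²·s⁻²·cd.

m²·s⁻²·cd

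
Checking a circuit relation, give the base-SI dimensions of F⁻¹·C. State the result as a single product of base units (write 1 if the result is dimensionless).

F = kg⁻¹·m⁻²·s⁴·A².
So F⁻¹ = kg·m²·s⁻⁴·A⁻².
C = s·A.
Combining: F⁻¹·C = (kg·m²·s⁻⁴·A⁻²) · (s·A) = kg·m²·s⁻³·A⁻¹.

kg·m²·s⁻³·A⁻¹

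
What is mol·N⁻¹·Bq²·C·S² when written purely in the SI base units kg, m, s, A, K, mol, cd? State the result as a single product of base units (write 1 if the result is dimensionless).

N = kg·m/s² = kg·m·s⁻² (force = mass × acceleration).
So N⁻¹ = kg⁻¹·m⁻¹·s².
Bq = 1/s = s⁻¹ (activity is decays per second).
So Bq² = s⁻².
C = A·s = s·A (charge = current × time).
S = 1/Ω (conductance is reciprocal resistance),
    = kg⁻¹·m⁻²·s³·A².
So S² = kg⁻²·m⁻⁴·s⁶·A⁴.
Combining: mol·N⁻¹·Bq²·C·S² = mol · (kg⁻¹·m⁻¹·s²) · s⁻² · (s·A) · (kg⁻²·m⁻⁴·s⁶·A⁴) = kg⁻³·m⁻⁵·s⁷·A⁵·mol.

kg⁻³·m⁻⁵·s⁷·A⁵·mol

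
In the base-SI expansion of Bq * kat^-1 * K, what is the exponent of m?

0

Bq = 1/s = s⁻¹ (activity is decays per second).
kat = mol/s = s⁻¹·mol (catalytic activity).
So kat⁻¹ = s·mol⁻¹.
Combining: Bq·kat⁻¹·K = s⁻¹ · (s·mol⁻¹) · K = K·mol⁻¹.
The exponent of m is 0.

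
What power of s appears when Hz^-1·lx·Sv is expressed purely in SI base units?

Hz = s⁻¹.
So Hz⁻¹ = s.
lx = m⁻²·cd.
Sv = m²·s⁻².
Combining: Hz⁻¹·lx·Sv = s · (m⁻²·cd) · (m²·s⁻²) = s⁻¹·cd.
The exponent of s is -1.

-1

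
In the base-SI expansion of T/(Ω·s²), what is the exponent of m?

Ω = V/A (resistance = voltage per current),
    = kg·m²·s⁻³·A⁻².
So Ω⁻¹ = kg⁻¹·m⁻²·s³·A².
T = Wb/m² (flux density = flux per area),
    = kg·s⁻²·A⁻¹.
Combining: Ω⁻¹·s⁻²·T = (kg⁻¹·m⁻²·s³·A²) · s⁻² · (kg·s⁻²·A⁻¹) = m⁻²·s⁻¹·A.
The exponent of m is -2.

-2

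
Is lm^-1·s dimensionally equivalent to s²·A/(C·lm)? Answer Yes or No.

Yes

Left side:
  lm = cd·sr = cd (luminous flux; sr is dimensionless).
  So lm⁻¹ = cd⁻¹.
  Combining: lm⁻¹·s = cd⁻¹ · s = s·cd⁻¹.
Right side:
  C = A·s = s·A (charge = current × time).
  So C⁻¹ = s⁻¹·A⁻¹.
  lm = cd·sr = cd (luminous flux; sr is dimensionless).
  So lm⁻¹ = cd⁻¹.
  Combining: C⁻¹·s²·lm⁻¹·A = (s⁻¹·A⁻¹) · s² · cd⁻¹ · A = s·cd⁻¹.
Both reduce to s·cd⁻¹.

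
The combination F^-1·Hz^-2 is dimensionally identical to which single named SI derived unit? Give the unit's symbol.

F = kg⁻¹·m⁻²·s⁴·A².
So F⁻¹ = kg·m²·s⁻⁴·A⁻².
Hz = s⁻¹.
So Hz⁻² = s².
Combining: F⁻¹·Hz⁻² = (kg·m²·s⁻⁴·A⁻²) · s² = kg·m²·s⁻²·A⁻².
kg·m²·s⁻²·A⁻² is the base-SI form of the henry.

H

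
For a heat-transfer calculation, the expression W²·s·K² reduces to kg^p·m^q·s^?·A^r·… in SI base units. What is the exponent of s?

W = kg·m²·s⁻³.
So W² = kg²·m⁴·s⁻⁶.
Combining: W²·s·K² = (kg²·m⁴·s⁻⁶) · s · K² = kg²·m⁴·s⁻⁵·K².
The exponent of s is -5.

-5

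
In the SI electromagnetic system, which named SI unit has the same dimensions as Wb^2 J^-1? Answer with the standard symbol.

Wb = kg·m²·s⁻²·A⁻¹.
So Wb² = kg²·m⁴·s⁻⁴·A⁻².
J = kg·m²·s⁻².
So J⁻¹ = kg⁻¹·m⁻²·s².
Combining: Wb²·J⁻¹ = (kg²·m⁴·s⁻⁴·A⁻²) · (kg⁻¹·m⁻²·s²) = kg·m²·s⁻²·A⁻².
kg·m²·s⁻²·A⁻² is the base-SI form of the henry.

H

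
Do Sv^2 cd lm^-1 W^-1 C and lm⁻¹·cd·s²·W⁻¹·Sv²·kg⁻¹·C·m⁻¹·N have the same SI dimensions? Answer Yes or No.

Left side:
  Sv = J/kg (equivalent dose = energy per mass),
      = m²·s⁻².
  So Sv² = m⁴·s⁻⁴.
  lm = cd·sr = cd (luminous flux; sr is dimensionless).
  So lm⁻¹ = cd⁻¹.
  W = J/s (power = energy per time),
      = kg·m²·s⁻³.
  So W⁻¹ = kg⁻¹·m⁻²·s³.
  C = A·s = s·A (charge = current × time).
  Combining: Sv²·cd·lm⁻¹·W⁻¹·C = (m⁴·s⁻⁴) · cd · cd⁻¹ · (kg⁻¹·m⁻²·s³) · (s·A) = kg⁻¹·m²·A.
Right side:
  lm = cd.
  So lm⁻¹ = cd⁻¹.
  W = kg·m²·s⁻³.
  So W⁻¹ = kg⁻¹·m⁻²·s³.
  Sv = m²·s⁻².
  So Sv² = m⁴·s⁻⁴.
  C = s·A.
  N = kg·m·s⁻².
  Combining: lm⁻¹·cd·s²·W⁻¹·Sv²·kg⁻¹·C·m⁻¹·N = cd⁻¹ · cd · s² · (kg⁻¹·m⁻²·s³) · (m⁴·s⁻⁴) · kg⁻¹ · (s·A) · m⁻¹ · (kg·m·s⁻²) = kg⁻¹·m²·A.
Both reduce to kg⁻¹·m²·A.

Yes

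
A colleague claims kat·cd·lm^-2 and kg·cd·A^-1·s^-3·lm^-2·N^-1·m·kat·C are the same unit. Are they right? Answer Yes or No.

Left side:
  kat = s⁻¹·mol.
  lm = cd.
  So lm⁻² = cd⁻².
  Combining: kat·cd·lm⁻² = (s⁻¹·mol) · cd · cd⁻² = s⁻¹·mol·cd⁻¹.
Right side:
  lm = cd.
  So lm⁻² = cd⁻².
  N = kg·m·s⁻².
  So N⁻¹ = kg⁻¹·m⁻¹·s².
  kat = s⁻¹·mol.
  C = s·A.
  Combining: kg·cd·A⁻¹·s⁻³·lm⁻²·N⁻¹·m·kat·C = kg · cd · A⁻¹ · s⁻³ · cd⁻² · (kg⁻¹·m⁻¹·s²) · m · (s⁻¹·mol) · (s·A) = s⁻¹·mol·cd⁻¹.
Both reduce to s⁻¹·mol·cd⁻¹.

Yes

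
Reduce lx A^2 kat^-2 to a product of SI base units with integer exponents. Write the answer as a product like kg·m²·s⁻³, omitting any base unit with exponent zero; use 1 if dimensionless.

lx = lm/m² (illuminance = luminous flux per area),
    = m⁻²·cd.
kat = mol/s = s⁻¹·mol (catalytic activity).
So kat⁻² = s²·mol⁻².
Combining: lx·A²·kat⁻² = (m⁻²·cd) · A² · (s²·mol⁻²) = m⁻²·s²·A²·mol⁻²·cd.

m⁻²·s²·A²·mol⁻²·cd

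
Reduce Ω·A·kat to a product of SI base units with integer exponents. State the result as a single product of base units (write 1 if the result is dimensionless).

Ω = kg·m²·s⁻³·A⁻².
kat = s⁻¹·mol.
Combining: Ω·A·kat = (kg·m²·s⁻³·A⁻²) · A · (s⁻¹·mol) = kg·m²·s⁻⁴·A⁻¹·mol.

kg·m²·s⁻⁴·A⁻¹·mol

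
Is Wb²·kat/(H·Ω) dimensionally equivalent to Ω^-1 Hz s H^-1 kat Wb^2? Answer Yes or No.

Left side:
  H = Wb/A (inductance = flux per current),
      = kg·m²·s⁻²·A⁻².
  So H⁻¹ = kg⁻¹·m⁻²·s²·A².
  Wb = V·s (flux: a volt is a weber per second),
      = kg·m²·s⁻²·A⁻¹.
  So Wb² = kg²·m⁴·s⁻⁴·A⁻².
  kat = mol/s = s⁻¹·mol (catalytic activity).
  Ω = V/A (resistance = voltage per current),
      = kg·m²·s⁻³·A⁻².
  So Ω⁻¹ = kg⁻¹·m⁻²·s³·A².
  Combining: H⁻¹·Wb²·kat·Ω⁻¹ = (kg⁻¹·m⁻²·s²·A²) · (kg²·m⁴·s⁻⁴·A⁻²) · (s⁻¹·mol) · (kg⁻¹·m⁻²·s³·A²) = A²·mol.
Right side:
  Ω = kg·m²·s⁻³·A⁻².
  So Ω⁻¹ = kg⁻¹·m⁻²·s³·A².
  Hz = s⁻¹.
  H = kg·m²·s⁻²·A⁻².
  So H⁻¹ = kg⁻¹·m⁻²·s²·A².
  kat = s⁻¹·mol.
  Wb = kg·m²·s⁻²·A⁻¹.
  So Wb² = kg²·m⁴·s⁻⁴·A⁻².
  Combining: Ω⁻¹·Hz·s·H⁻¹·kat·Wb² = (kg⁻¹·m⁻²·s³·A²) · s⁻¹ · s · (kg⁻¹·m⁻²·s²·A²) · (s⁻¹·mol) · (kg²·m⁴·s⁻⁴·A⁻²) = A²·mol.
Both reduce to A²·mol.

Yes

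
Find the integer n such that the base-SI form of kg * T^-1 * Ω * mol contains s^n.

-1

T = Wb/m² (flux density = flux per area),
    = kg·s⁻²·A⁻¹.
So T⁻¹ = kg⁻¹·s²·A.
Ω = V/A (resistance = voltage per current),
    = kg·m²·s⁻³·A⁻².
Combining: kg·T⁻¹·Ω·mol = kg · (kg⁻¹·s²·A) · (kg·m²·s⁻³·A⁻²) · mol = kg·m²·s⁻¹·A⁻¹·mol.
The exponent of s is -1.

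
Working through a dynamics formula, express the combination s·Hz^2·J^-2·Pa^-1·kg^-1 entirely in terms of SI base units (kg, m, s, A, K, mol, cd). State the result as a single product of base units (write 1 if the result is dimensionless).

kg⁻⁴·m⁻³·s⁵

Hz = s⁻¹.
So Hz² = s⁻².
J = kg·m²·s⁻².
So J⁻² = kg⁻²·m⁻⁴·s⁴.
Pa = kg·m⁻¹·s⁻².
So Pa⁻¹ = kg⁻¹·m·s².
Combining: s·Hz²·J⁻²·Pa⁻¹·kg⁻¹ = s · s⁻² · (kg⁻²·m⁻⁴·s⁴) · (kg⁻¹·m·s²) · kg⁻¹ = kg⁻⁴·m⁻³·s⁵.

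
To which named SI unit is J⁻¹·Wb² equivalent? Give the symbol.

H

J = kg·m²·s⁻².
So J⁻¹ = kg⁻¹·m⁻²·s².
Wb = kg·m²·s⁻²·A⁻¹.
So Wb² = kg²·m⁴·s⁻⁴·A⁻².
Combining: J⁻¹·Wb² = (kg⁻¹·m⁻²·s²) · (kg²·m⁴·s⁻⁴·A⁻²) = kg·m²·s⁻²·A⁻².
kg·m²·s⁻²·A⁻² is the base-SI form of the henry.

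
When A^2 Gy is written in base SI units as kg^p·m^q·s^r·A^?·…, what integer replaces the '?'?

2

Gy = J/kg (absorbed dose = energy per mass),
    = m²·s⁻².
Combining: A²·Gy = A² · (m²·s⁻²) = m²·s⁻²·A².
The exponent of A is 2.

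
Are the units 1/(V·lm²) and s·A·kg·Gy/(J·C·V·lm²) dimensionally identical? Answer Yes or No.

Yes

Left side:
  V = kg·m²·s⁻³·A⁻¹.
  So V⁻¹ = kg⁻¹·m⁻²·s³·A.
  lm = cd.
  So lm⁻² = cd⁻².
  Combining: V⁻¹·lm⁻² = (kg⁻¹·m⁻²·s³·A) · cd⁻² = kg⁻¹·m⁻²·s³·A·cd⁻².
Right side:
  J = N·m (work = force × distance),
      = kg·m²·s⁻².
  So J⁻¹ = kg⁻¹·m⁻²·s².
  C = A·s = s·A (charge = current × time).
  So C⁻¹ = s⁻¹·A⁻¹.
  V = W/A (potential = power per current),
      = kg·m²·s⁻³·A⁻¹.
  So V⁻¹ = kg⁻¹·m⁻²·s³·A.
  Gy = J/kg (absorbed dose = energy per mass),
      = m²·s⁻².
  lm = cd·sr = cd (luminous flux; sr is dimensionless).
  So lm⁻² = cd⁻².
  Combining: s·A·J⁻¹·kg·C⁻¹·V⁻¹·Gy·lm⁻² = s · A · (kg⁻¹·m⁻²·s²) · kg · (s⁻¹·A⁻¹) · (kg⁻¹·m⁻²·s³·A) · (m²·s⁻²) · cd⁻² = kg⁻¹·m⁻²·s³·A·cd⁻².
Both reduce to kg⁻¹·m⁻²·s³·A·cd⁻².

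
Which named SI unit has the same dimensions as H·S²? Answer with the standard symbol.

H = kg·m²·s⁻²·A⁻².
S = kg⁻¹·m⁻²·s³·A².
So S² = kg⁻²·m⁻⁴·s⁶·A⁴.
Combining: H·S² = (kg·m²·s⁻²·A⁻²) · (kg⁻²·m⁻⁴·s⁶·A⁴) = kg⁻¹·m⁻²·s⁴·A².
kg⁻¹·m⁻²·s⁴·A² is the base-SI form of the farad.

F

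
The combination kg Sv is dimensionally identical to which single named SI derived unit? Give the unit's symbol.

J

Sv = m²·s⁻².
Combining: kg·Sv = kg · (m²·s⁻²) = kg·m²·s⁻².
kg·m²·s⁻² is the base-SI form of the joule.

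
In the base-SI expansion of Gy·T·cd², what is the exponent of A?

Gy = m²·s⁻².
T = kg·s⁻²·A⁻¹.
Combining: Gy·T·cd² = (m²·s⁻²) · (kg·s⁻²·A⁻¹) · cd² = kg·m²·s⁻⁴·A⁻¹·cd².
The exponent of A is -1.

-1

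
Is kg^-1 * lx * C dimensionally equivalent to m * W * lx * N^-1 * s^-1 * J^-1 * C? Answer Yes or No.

Yes

Left side:
  lx = lm/m² (illuminance = luminous flux per area),
      = m⁻²·cd.
  C = A·s = s·A (charge = current × time).
  Combining: kg⁻¹·lx·C = kg⁻¹ · (m⁻²·cd) · (s·A) = kg⁻¹·m⁻²·s·A·cd.
Right side:
  W = J/s (power = energy per time),
      = kg·m²·s⁻³.
  lx = lm/m² (illuminance = luminous flux per area),
      = m⁻²·cd.
  N = kg·m/s² = kg·m·s⁻² (force = mass × acceleration).
  So N⁻¹ = kg⁻¹·m⁻¹·s².
  J = N·m (work = force × distance),
      = kg·m²·s⁻².
  So J⁻¹ = kg⁻¹·m⁻²·s².
  C = A·s = s·A (charge = current × time).
  Combining: m·W·lx·N⁻¹·s⁻¹·J⁻¹·C = m · (kg·m²·s⁻³) · (m⁻²·cd) · (kg⁻¹·m⁻¹·s²) · s⁻¹ · (kg⁻¹·m⁻²·s²) · (s·A) = kg⁻¹·m⁻²·s·A·cd.
Both reduce to kg⁻¹·m⁻²·s·A·cd.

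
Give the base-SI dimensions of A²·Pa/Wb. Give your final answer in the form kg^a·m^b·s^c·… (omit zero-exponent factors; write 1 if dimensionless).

Wb = V·s (flux: a volt is a weber per second),
    = kg·m²·s⁻²·A⁻¹.
So Wb⁻¹ = kg⁻¹·m⁻²·s²·A.
Pa = N/m² (pressure = force per area),
    = kg·m⁻¹·s⁻².
Combining: A²·Wb⁻¹·Pa = A² · (kg⁻¹·m⁻²·s²·A) · (kg·m⁻¹·s⁻²) = m⁻³·A³.

m⁻³·A³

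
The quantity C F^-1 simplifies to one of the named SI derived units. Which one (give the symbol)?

C = s·A.
F = kg⁻¹·m⁻²·s⁴·A².
So F⁻¹ = kg·m²·s⁻⁴·A⁻².
Combining: C·F⁻¹ = (s·A) · (kg·m²·s⁻⁴·A⁻²) = kg·m²·s⁻³·A⁻¹.
kg·m²·s⁻³·A⁻¹ is the base-SI form of the volt.

V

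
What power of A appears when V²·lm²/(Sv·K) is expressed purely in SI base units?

V = W/A (potential = power per current),
    = kg·m²·s⁻³·A⁻¹.
So V² = kg²·m⁴·s⁻⁶·A⁻².
Sv = J/kg (equivalent dose = energy per mass),
    = m²·s⁻².
So Sv⁻¹ = m⁻²·s².
lm = cd·sr = cd (luminous flux; sr is dimensionless).
So lm² = cd².
Combining: V²·Sv⁻¹·lm²·K⁻¹ = (kg²·m⁴·s⁻⁶·A⁻²) · (m⁻²·s²) · cd² · K⁻¹ = kg²·m²·s⁻⁴·A⁻²·K⁻¹·cd².
The exponent of A is -2.

-2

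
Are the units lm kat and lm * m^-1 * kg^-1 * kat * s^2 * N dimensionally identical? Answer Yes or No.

Left side:
  lm = cd·sr = cd (luminous flux; sr is dimensionless).
  kat = mol/s = s⁻¹·mol (catalytic activity).
  Combining: lm·kat = cd · (s⁻¹·mol) = s⁻¹·mol·cd.
Right side:
  lm = cd.
  kat = s⁻¹·mol.
  N = kg·m·s⁻².
  Combining: lm·m⁻¹·kg⁻¹·kat·s²·N = cd · m⁻¹ · kg⁻¹ · (s⁻¹·mol) · s² · (kg·m·s⁻²) = s⁻¹·mol·cd.
Both reduce to s⁻¹·mol·cd.

Yes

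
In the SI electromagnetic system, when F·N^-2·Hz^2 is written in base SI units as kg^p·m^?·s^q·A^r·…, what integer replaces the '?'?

F = C/V (capacitance = charge per voltage),
    = A·s/(kg·m²·s⁻³·A⁻¹) (substituting C and V),
    = kg⁻¹·m⁻²·s⁴·A².
N = kg·m/s² = kg·m·s⁻² (force = mass × acceleration).
So N⁻² = kg⁻²·m⁻²·s⁴.
Hz = 1/s = s⁻¹ (frequency is cycles per second).
So Hz² = s⁻².
Combining: F·N⁻²·Hz² = (kg⁻¹·m⁻²·s⁴·A²) · (kg⁻²·m⁻²·s⁴) · s⁻² = kg⁻³·m⁻⁴·s⁶·A².
The exponent of m is -4.

-4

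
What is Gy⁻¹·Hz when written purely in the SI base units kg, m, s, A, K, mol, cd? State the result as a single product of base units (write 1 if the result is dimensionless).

Gy = J/kg (absorbed dose = energy per mass),
    = m²·s⁻².
So Gy⁻¹ = m⁻²·s².
Hz = 1/s = s⁻¹ (frequency is cycles per second).
Combining: Gy⁻¹·Hz = (m⁻²·s²) · s⁻¹ = m⁻²·s.

m⁻²·s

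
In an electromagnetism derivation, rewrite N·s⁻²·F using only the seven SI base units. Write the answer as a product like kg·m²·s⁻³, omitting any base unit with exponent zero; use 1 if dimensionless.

m⁻¹·A²

N = kg·m/s² = kg·m·s⁻² (force = mass × acceleration).
F = C/V (capacitance = charge per voltage),
    = A·s/(kg·m²·s⁻³·A⁻¹) (substituting C and V),
    = kg⁻¹·m⁻²·s⁴·A².
Combining: N·s⁻²·F = (kg·m·s⁻²) · s⁻² · (kg⁻¹·m⁻²·s⁴·A²) = m⁻¹·A².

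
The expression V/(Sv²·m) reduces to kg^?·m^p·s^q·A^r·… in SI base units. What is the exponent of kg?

1

Sv = J/kg (equivalent dose = energy per mass),
    = m²·s⁻².
So Sv⁻² = m⁻⁴·s⁴.
V = W/A (potential = power per current),
    = kg·m²·s⁻³·A⁻¹.
Combining: Sv⁻²·m⁻¹·V = (m⁻⁴·s⁴) · m⁻¹ · (kg·m²·s⁻³·A⁻¹) = kg·m⁻³·s·A⁻¹.
The exponent of kg is 1.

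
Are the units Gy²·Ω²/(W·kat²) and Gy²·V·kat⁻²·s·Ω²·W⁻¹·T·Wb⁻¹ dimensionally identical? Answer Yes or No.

Left side:
  Gy = m²·s⁻².
  So Gy² = m⁴·s⁻⁴.
  W = kg·m²·s⁻³.
  So W⁻¹ = kg⁻¹·m⁻²·s³.
  Ω = kg·m²·s⁻³·A⁻².
  So Ω² = kg²·m⁴·s⁻⁶·A⁻⁴.
  kat = s⁻¹·mol.
  So kat⁻² = s²·mol⁻².
  Combining: Gy²·W⁻¹·Ω²·kat⁻² = (m⁴·s⁻⁴) · (kg⁻¹·m⁻²·s³) · (kg²·m⁴·s⁻⁶·A⁻⁴) · (s²·mol⁻²) = kg·m⁶·s⁻⁵·A⁻⁴·mol⁻².
Right side:
  Gy = J/kg (absorbed dose = energy per mass),
      = m²·s⁻².
  So Gy² = m⁴·s⁻⁴.
  V = W/A (potential = power per current),
      = kg·m²·s⁻³·A⁻¹.
  kat = mol/s = s⁻¹·mol (catalytic activity).
  So kat⁻² = s²·mol⁻².
  Ω = V/A (resistance = voltage per current),
      = kg·m²·s⁻³·A⁻².
  So Ω² = kg²·m⁴·s⁻⁶·A⁻⁴.
  W = J/s (power = energy per time),
      = kg·m²·s⁻³.
  So W⁻¹ = kg⁻¹·m⁻²·s³.
  T = Wb/m² (flux density = flux per area),
      = kg·s⁻²·A⁻¹.
  Wb = V·s (flux: a volt is a weber per second),
      = kg·m²·s⁻²·A⁻¹.
  So Wb⁻¹ = kg⁻¹·m⁻²·s²·A.
  Combining: Gy²·V·kat⁻²·s·Ω²·W⁻¹·T·Wb⁻¹ = (m⁴·s⁻⁴) · (kg·m²·s⁻³·A⁻¹) · (s²·mol⁻²) · s · (kg²·m⁴·s⁻⁶·A⁻⁴) · (kg⁻¹·m⁻²·s³) · (kg·s⁻²·A⁻¹) · (kg⁻¹·m⁻²·s²·A) = kg²·m⁶·s⁻⁷·A⁻⁵·mol⁻².
Left is kg·m⁶·s⁻⁵·A⁻⁴·mol⁻²; right is kg²·m⁶·s⁻⁷·A⁻⁵·mol⁻² — different.

No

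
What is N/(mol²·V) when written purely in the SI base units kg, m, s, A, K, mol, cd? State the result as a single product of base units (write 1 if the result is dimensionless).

N = kg·m/s² = kg·m·s⁻² (force = mass × acceleration).
V = W/A (potential = power per current),
    = kg·m²·s⁻³·A⁻¹.
So V⁻¹ = kg⁻¹·m⁻²·s³·A.
Combining: mol⁻²·N·V⁻¹ = mol⁻² · (kg·m·s⁻²) · (kg⁻¹·m⁻²·s³·A) = m⁻¹·s·A·mol⁻².

m⁻¹·s·A·mol⁻²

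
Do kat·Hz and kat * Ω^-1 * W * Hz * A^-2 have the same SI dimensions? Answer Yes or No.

Left side:
  kat = mol/s = s⁻¹·mol (catalytic activity).
  Hz = 1/s = s⁻¹ (frequency is cycles per second).
  Combining: kat·Hz = (s⁻¹·mol) · s⁻¹ = s⁻²·mol.
Right side:
  kat = s⁻¹·mol.
  Ω = kg·m²·s⁻³·A⁻².
  So Ω⁻¹ = kg⁻¹·m⁻²·s³·A².
  W = kg·m²·s⁻³.
  Hz = s⁻¹.
  Combining: kat·Ω⁻¹·W·Hz·A⁻² = (s⁻¹·mol) · (kg⁻¹·m⁻²·s³·A²) · (kg·m²·s⁻³) · s⁻¹ · A⁻² = s⁻²·mol.
Both reduce to s⁻²·mol.

Yes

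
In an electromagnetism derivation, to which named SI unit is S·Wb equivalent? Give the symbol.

C

S = 1/Ω (conductance is reciprocal resistance),
    = kg⁻¹·m⁻²·s³·A².
Wb = V·s (flux: a volt is a weber per second),
    = kg·m²·s⁻²·A⁻¹.
Combining: S·Wb = (kg⁻¹·m⁻²·s³·A²) · (kg·m²·s⁻²·A⁻¹) = s·A.
s·A is the base-SI form of the coulomb.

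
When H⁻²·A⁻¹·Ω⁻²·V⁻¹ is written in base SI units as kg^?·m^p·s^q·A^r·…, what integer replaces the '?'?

-5

H = Wb/A (inductance = flux per current),
    = kg·m²·s⁻²·A⁻².
So H⁻² = kg⁻²·m⁻⁴·s⁴·A⁴.
Ω = V/A (resistance = voltage per current),
    = kg·m²·s⁻³·A⁻².
So Ω⁻² = kg⁻²·m⁻⁴·s⁶·A⁴.
V = W/A (potential = power per current),
    = kg·m²·s⁻³·A⁻¹.
So V⁻¹ = kg⁻¹·m⁻²·s³·A.
Combining: H⁻²·A⁻¹·Ω⁻²·V⁻¹ = (kg⁻²·m⁻⁴·s⁴·A⁴) · A⁻¹ · (kg⁻²·m⁻⁴·s⁶·A⁴) · (kg⁻¹·m⁻²·s³·A) = kg⁻⁵·m⁻¹⁰·s¹³·A⁸.
The exponent of kg is -5.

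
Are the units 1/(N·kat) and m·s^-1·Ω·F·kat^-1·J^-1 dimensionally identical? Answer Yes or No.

Left side:
  N = kg·m/s² = kg·m·s⁻² (force = mass × acceleration).
  So N⁻¹ = kg⁻¹·m⁻¹·s².
  kat = mol/s = s⁻¹·mol (catalytic activity).
  So kat⁻¹ = s·mol⁻¹.
  Combining: N⁻¹·kat⁻¹ = (kg⁻¹·m⁻¹·s²) · (s·mol⁻¹) = kg⁻¹·m⁻¹·s³·mol⁻¹.
Right side:
  Ω = kg·m²·s⁻³·A⁻².
  F = kg⁻¹·m⁻²·s⁴·A².
  kat = s⁻¹·mol.
  So kat⁻¹ = s·mol⁻¹.
  J = kg·m²·s⁻².
  So J⁻¹ = kg⁻¹·m⁻²·s².
  Combining: m·s⁻¹·Ω·F·kat⁻¹·J⁻¹ = m · s⁻¹ · (kg·m²·s⁻³·A⁻²) · (kg⁻¹·m⁻²·s⁴·A²) · (s·mol⁻¹) · (kg⁻¹·m⁻²·s²) = kg⁻¹·m⁻¹·s³·mol⁻¹.
Both reduce to kg⁻¹·m⁻¹·s³·mol⁻¹.

Yes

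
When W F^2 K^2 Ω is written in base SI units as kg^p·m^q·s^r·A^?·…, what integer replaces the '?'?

2

W = J/s (power = energy per time),
    = kg·m²·s⁻³.
F = C/V (capacitance = charge per voltage),
    = A·s/(kg·m²·s⁻³·A⁻¹) (substituting C and V),
    = kg⁻¹·m⁻²·s⁴·A².
So F² = kg⁻²·m⁻⁴·s⁸·A⁴.
Ω = V/A (resistance = voltage per current),
    = kg·m²·s⁻³·A⁻².
Combining: W·F²·K²·Ω = (kg·m²·s⁻³) · (kg⁻²·m⁻⁴·s⁸·A⁴) · K² · (kg·m²·s⁻³·A⁻²) = s²·A²·K².
The exponent of A is 2.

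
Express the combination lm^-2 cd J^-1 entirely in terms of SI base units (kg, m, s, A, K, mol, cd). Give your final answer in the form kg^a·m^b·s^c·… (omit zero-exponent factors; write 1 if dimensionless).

kg⁻¹·m⁻²·s²·cd⁻¹

lm = cd.
So lm⁻² = cd⁻².
J = kg·m²·s⁻².
So J⁻¹ = kg⁻¹·m⁻²·s².
Combining: lm⁻²·cd·J⁻¹ = cd⁻² · cd · (kg⁻¹·m⁻²·s²) = kg⁻¹·m⁻²·s²·cd⁻¹.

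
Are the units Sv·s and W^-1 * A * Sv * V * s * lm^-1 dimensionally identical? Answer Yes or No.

Left side:
  Sv = m²·s⁻².
  Combining: Sv·s = (m²·s⁻²) · s = m²·s⁻¹.
Right side:
  W = kg·m²·s⁻³.
  So W⁻¹ = kg⁻¹·m⁻²·s³.
  Sv = m²·s⁻².
  V = kg·m²·s⁻³·A⁻¹.
  lm = cd.
  So lm⁻¹ = cd⁻¹.
  Combining: W⁻¹·A·Sv·V·s·lm⁻¹ = (kg⁻¹·m⁻²·s³) · A · (m²·s⁻²) · (kg·m²·s⁻³·A⁻¹) · s · cd⁻¹ = m²·s⁻¹·cd⁻¹.
Left is m²·s⁻¹; right is m²·s⁻¹·cd⁻¹ — different.

No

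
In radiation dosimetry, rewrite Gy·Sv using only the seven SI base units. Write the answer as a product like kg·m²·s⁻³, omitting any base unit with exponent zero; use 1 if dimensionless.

Gy = J/kg (absorbed dose = energy per mass),
    = m²·s⁻².
Sv = J/kg (equivalent dose = energy per mass),
    = m²·s⁻².
Combining: Gy·Sv = (m²·s⁻²) · (m²·s⁻²) = m⁴·s⁻⁴.

m⁴·s⁻⁴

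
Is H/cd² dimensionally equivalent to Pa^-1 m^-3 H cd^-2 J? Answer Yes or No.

Yes

Left side:
  H = Wb/A (inductance = flux per current),
      = kg·m²·s⁻²·A⁻².
  Combining: cd⁻²·H = cd⁻² · (kg·m²·s⁻²·A⁻²) = kg·m²·s⁻²·A⁻²·cd⁻².
Right side:
  Pa = N/m² (pressure = force per area),
      = kg·m⁻¹·s⁻².
  So Pa⁻¹ = kg⁻¹·m·s².
  H = Wb/A (inductance = flux per current),
      = kg·m²·s⁻²·A⁻².
  J = N·m (work = force × distance),
      = kg·m²·s⁻².
  Combining: Pa⁻¹·m⁻³·H·cd⁻²·J = (kg⁻¹·m·s²) · m⁻³ · (kg·m²·s⁻²·A⁻²) · cd⁻² · (kg·m²·s⁻²) = kg·m²·s⁻²·A⁻²·cd⁻².
Both reduce to kg·m²·s⁻²·A⁻²·cd⁻².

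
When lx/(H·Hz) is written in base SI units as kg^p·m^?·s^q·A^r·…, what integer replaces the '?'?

-4

H = kg·m²·s⁻²·A⁻².
So H⁻¹ = kg⁻¹·m⁻²·s²·A².
lx = m⁻²·cd.
Hz = s⁻¹.
So Hz⁻¹ = s.
Combining: H⁻¹·lx·Hz⁻¹ = (kg⁻¹·m⁻²·s²·A²) · (m⁻²·cd) · s = kg⁻¹·m⁻⁴·s³·A²·cd.
The exponent of m is -4.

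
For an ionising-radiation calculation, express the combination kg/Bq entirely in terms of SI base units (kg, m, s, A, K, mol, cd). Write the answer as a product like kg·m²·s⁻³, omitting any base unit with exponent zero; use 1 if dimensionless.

Bq = s⁻¹.
So Bq⁻¹ = s.
Combining: Bq⁻¹·kg = s · kg = kg·s.

kg·s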